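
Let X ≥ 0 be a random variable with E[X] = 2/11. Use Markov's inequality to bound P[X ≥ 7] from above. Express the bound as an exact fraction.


μ = E[X] = 2/11, a = 7.
Markov: P[X ≥ 7] ≤ μ/a = (2/11)/7 = 2/77.
Numerically: ≈ 0.025974.
(Since a = 7 > μ = 0.181818, the bound 2/77 is < 1 and informative.)

P[X ≥ 7] ≤ 2/77 ≈ 0.025974.


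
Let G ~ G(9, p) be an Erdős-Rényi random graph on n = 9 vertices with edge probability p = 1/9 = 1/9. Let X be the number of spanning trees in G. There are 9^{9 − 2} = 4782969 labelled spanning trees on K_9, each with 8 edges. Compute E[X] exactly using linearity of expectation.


K_9 has 9^{9 − 2} = 4782969 labelled spanning trees.
For each such spanning tree H, let X_H = 1 if all 8 edges of H are present in G. Then P[X_H = 1] = p^{8} = (1/9)^{8} = 1/43046721.
By linearity of expectation: E[X] = Σ_H E[X_H] = 4782969 · p^{8} = 4782969 · 1/43046721 = 1/9.
Numerically: E[X] ≈ 0.1111.

E[X] = 4782969 · (1/9)^{8} = 1/9 ≈ 0.1111.


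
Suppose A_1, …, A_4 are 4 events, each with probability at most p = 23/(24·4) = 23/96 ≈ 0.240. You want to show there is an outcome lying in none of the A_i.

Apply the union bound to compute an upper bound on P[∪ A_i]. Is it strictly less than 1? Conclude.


Union bound: P[∪_{i=1}^{4} A_i] ≤ Σ_i P[A_i] ≤ 4·p = 4·(23/96) = 23/24.
Numerically: 23/24 ≈ 0.958.
Is 23/24 < 1? YES.
Since P[∪ A_i] ≤ 23/24 < 1, the complement has P[∩ A_i^c] ≥ 1 − 23/24 = 1/24 > 0, so some outcome avoids every A_i.

4·p = 23/24 ≈ 0.958; existence CERTIFIED by the union bound.


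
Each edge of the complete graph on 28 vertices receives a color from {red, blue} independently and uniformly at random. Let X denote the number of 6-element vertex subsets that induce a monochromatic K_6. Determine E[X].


Let X = Σ_S X_S over the C(28, 6) = 376740 subsets S of size 6, where X_S = 1 if the K_6 on S is monochromatic.
For a fixed S, the K_6 on S has C(6, 2) = 15 edges. P[all 15 edges red] = (1/2)^15, and likewise for blue, so P[monochromatic] = 2·(1/2)^15 = 2^{1 − 15} = 1/16384.
By linearity of expectation: E[X] = C(28, 6) · 2^{1 − 15} = 376740 · 1/16384 = 94185/4096.
Numerically: E[X] ≈ 22.994.

E[X] = C(28,6)·2^(1−C(6,2)) = 94185/4096 ≈ 22.994.


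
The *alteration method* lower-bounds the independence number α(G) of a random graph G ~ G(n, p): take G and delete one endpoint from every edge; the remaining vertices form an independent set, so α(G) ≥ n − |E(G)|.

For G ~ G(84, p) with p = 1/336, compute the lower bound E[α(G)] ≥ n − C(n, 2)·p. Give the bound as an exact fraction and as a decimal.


E[|E(G)|] = C(84, 2)·p = 3486 · (1/336) = 83/8.
E[α(G)] ≥ n − E[|E(G)|] = 84 − 83/8 = 589/8.
Numerically: ≈ 73.6250.
(This is only a lower bound; the true E[α(G)] may be larger.)

E[α(G)] ≥ 589/8 ≈ 73.6250.


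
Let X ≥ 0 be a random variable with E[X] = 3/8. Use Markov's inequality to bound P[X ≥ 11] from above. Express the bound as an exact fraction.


μ = E[X] = 3/8, a = 11.
Markov: P[X ≥ 11] ≤ μ/a = (3/8)/11 = 3/88.
Numerically: ≈ 0.0341.
(Since a = 11 > μ = 0.3750, the bound 3/88 is < 1 and informative.)

P[X ≥ 11] ≤ 3/88 ≈ 0.0341.


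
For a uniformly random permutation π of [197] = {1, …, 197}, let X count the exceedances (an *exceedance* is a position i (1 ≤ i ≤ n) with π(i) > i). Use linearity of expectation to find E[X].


Write X = Σ_{i=1}^{197} X_i, where X_i = 1_{π(i) > i}.
For each fixed i, π(i) is uniform over {1, …, 197} (marginal of a uniform permutation), so P[π(i) > i] = (n − i)/n. Summing: Σ_{i=1}^{197} (n − i)/n = (0 + 1 + … + 196)/197 = 197(197 − 1)/(2·197) = (197 − 1)/2.
Hence E[X] = Σ_{i=1}^{197} (197 − i)/197 = 98 ≈ 98.0000.

E[X] = 98 = 98.0000.


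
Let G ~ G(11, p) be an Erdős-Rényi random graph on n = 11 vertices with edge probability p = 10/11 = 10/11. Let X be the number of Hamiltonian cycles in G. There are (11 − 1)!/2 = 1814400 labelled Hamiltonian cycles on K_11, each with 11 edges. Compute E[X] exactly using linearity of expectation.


K_11 has (11 − 1)!/2 = 1814400 labelled Hamiltonian cycles.
For each such Hamiltonian cycle H, let X_H = 1 if all 11 edges of H are present in G. Then P[X_H = 1] = p^{11} = (10/11)^{11} = 100000000000/285311670611.
Summing the indicators: E[X] = Σ_H E[X_H] = 1814400 · p^{11} = 1814400 · 100000000000/285311670611 = 181440000000000000/285311670611.
Numerically: E[X] ≈ 6.359e+05.

E[X] = 1814400 · (10/11)^{11} = 181440000000000000/285311670611 ≈ 6.359e+05.


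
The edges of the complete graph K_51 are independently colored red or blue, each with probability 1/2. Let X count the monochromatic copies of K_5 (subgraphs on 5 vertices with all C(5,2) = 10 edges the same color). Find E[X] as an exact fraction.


Let X = Σ_S X_S over the C(51, 5) = 2349060 subsets S of size 5, where X_S = 1 if the K_5 on S is monochromatic.
For a fixed S, the K_5 on S has C(5, 2) = 10 edges. P[all 10 edges red] = (1/2)^10, and likewise for blue, so P[monochromatic] = 2·(1/2)^10 = 2^{1 − 10} = 1/512.
By linearity: E[X] = C(51, 5) · 2^{1 − 10} = 2349060 · 1/512 = 587265/128.
Numerically: E[X] ≈ 4588.007812.

E[X] = C(51,5)·2^(1−C(5,2)) = 587265/128 ≈ 4588.007812.


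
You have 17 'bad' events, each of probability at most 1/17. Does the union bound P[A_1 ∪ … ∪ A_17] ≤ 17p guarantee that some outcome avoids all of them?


Union bound: P[∪_{i=1}^{17} A_i] ≤ Σ_i P[A_i] ≤ 17·p = 17·(1/17) = 1.
Numerically: 1 ≈ 1.00000.
Is 1 < 1? NO.
Since the bound 1 is ≥ 1, the union bound is uninformative here; it does NOT by itself certify existence.

17·p = 1 ≈ 1.00000; existence NOT certified by the union bound.


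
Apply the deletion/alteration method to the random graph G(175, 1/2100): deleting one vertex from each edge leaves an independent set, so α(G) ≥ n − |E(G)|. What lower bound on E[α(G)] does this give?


E[|E(G)|] = C(175, 2)·p = 15225 · (1/2100) = 29/4.
E[α(G)] ≥ n − E[|E(G)|] = 175 − 29/4 = 671/4.
Numerically: ≈ 167.750.
(This is only a lower bound; the true E[α(G)] may be larger.)

E[α(G)] ≥ 671/4 ≈ 167.750.


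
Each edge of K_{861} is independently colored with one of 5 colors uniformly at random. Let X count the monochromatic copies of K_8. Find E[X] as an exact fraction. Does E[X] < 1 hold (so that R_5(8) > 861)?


E[X] = C(861, 8) · 5^{1 − 28} = 7250034996615275865 · 5^{−27} = 7250034996615275865/7450580596923828125.
As a reduced fraction: E[X] = 1450006999323055173/1490116119384765625 ≈ 0.973083.
Is E[X] < 1? YES.
Since E[X] < 1, there exists a 5-coloring of K_{861} with no monochromatic K_8; hence R_5(8) > 861.

E[X] = 1450006999323055173/1490116119384765625 ≈ 0.973083; E[X] < 1, so R_5(8) > 861.


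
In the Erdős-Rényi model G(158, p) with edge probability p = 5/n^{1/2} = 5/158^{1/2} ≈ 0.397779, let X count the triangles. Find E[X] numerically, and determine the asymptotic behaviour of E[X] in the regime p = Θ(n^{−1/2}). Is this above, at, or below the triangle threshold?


Number of potential triangles: C(158, 3) = 644956.
Each occurs with probability p³ ≈ (0.397779)³ ≈ 6.29396586e-02.
By linearity: E[X] = C(158, 3)·p³ ≈ 644956 · 6.29396586e-02 ≈ 40593.310425.
Since α = 1/2 < 1, p = c/n^{1/2} ≫ 1/n is above the triangle threshold p ~ 1/n. Asymptotically E[X] ~ (c³/6)·n^{3(1−α)} = (5³/6)·n^{1.5} → ∞; triangles are abundant w.h.p.

E[X] ≈ 40593.310425; in regime p = Θ(1/n^{1/2}) E[X] diverges (above the triangle threshold p ~ 1/n).


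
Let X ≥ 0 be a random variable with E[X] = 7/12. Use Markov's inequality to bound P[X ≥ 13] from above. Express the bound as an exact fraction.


μ = E[X] = 7/12, a = 13.
Markov: P[X ≥ 13] ≤ μ/a = (7/12)/13 = 7/156.
Numerically: ≈ 0.04487.
(Since a = 13 > μ = 0.58333, the bound 7/156 is < 1 and informative.)

P[X ≥ 13] ≤ 7/156 ≈ 0.04487.


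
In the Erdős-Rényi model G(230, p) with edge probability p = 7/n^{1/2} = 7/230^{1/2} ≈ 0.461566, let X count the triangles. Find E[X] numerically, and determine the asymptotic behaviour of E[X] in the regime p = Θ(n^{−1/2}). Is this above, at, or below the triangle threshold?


Number of potential triangles: C(230, 3) = 2001460.
Each occurs with probability p³ ≈ (0.461566)³ ≈ 9.83336967e-02.
By linearity: E[X] = C(230, 3)·p³ ≈ 2001460 · 9.83336967e-02 ≈ 196810.960567.
Since α = 1/2 < 1, p = c/n^{1/2} ≫ 1/n is above the triangle threshold p ~ 1/n. Asymptotically E[X] ~ (c³/6)·n^{3(1−α)} = (7³/6)·n^{1.5} → ∞; triangles are abundant w.h.p.

E[X] ≈ 196810.960567; in regime p = Θ(1/n^{1/2}) E[X] diverges (above the triangle threshold p ~ 1/n).


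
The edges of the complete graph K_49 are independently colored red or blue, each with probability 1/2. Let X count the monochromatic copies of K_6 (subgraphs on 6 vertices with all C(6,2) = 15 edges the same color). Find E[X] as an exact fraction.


Let X = Σ_S X_S over the C(49, 6) = 13983816 subsets S of size 6, where X_S = 1 if the K_6 on S is monochromatic.
For a fixed S, the K_6 on S has C(6, 2) = 15 edges. P[all 15 edges red] = (1/2)^15, and likewise for blue, so P[monochromatic] = 2·(1/2)^15 = 2^{1 − 15} = 1/16384.
By linearity: E[X] = C(49, 6) · 2^{1 − 15} = 13983816 · 1/16384 = 1747977/2048.
Numerically: E[X] ≈ 853.504395.

E[X] = C(49,6)·2^(1−C(6,2)) = 1747977/2048 ≈ 853.504395.


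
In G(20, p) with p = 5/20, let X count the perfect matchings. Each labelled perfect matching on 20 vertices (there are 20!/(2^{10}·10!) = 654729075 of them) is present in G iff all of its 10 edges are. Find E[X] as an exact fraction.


K_20 has 20!/(2^{10}·10!) = 654729075 labelled perfect matchings.
For each such perfect matching H, let X_H = 1 if all 10 edges of H are present in G. Then P[X_H = 1] = p^{10} = (1/4)^{10} = 1/1048576.
By linearity of expectation: E[X] = Σ_H E[X_H] = 654729075 · p^{10} = 654729075 · 1/1048576 = 654729075/1048576.
Numerically: E[X] ≈ 624.

E[X] = 654729075 · (1/4)^{10} = 654729075/1048576 ≈ 624.


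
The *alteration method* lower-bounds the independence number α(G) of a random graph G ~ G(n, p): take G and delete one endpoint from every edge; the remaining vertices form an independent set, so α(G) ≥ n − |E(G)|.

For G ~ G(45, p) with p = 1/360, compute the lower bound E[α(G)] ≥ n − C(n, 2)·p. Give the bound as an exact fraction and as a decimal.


E[|E(G)|] = C(45, 2)·p = 990 · (1/360) = 11/4.
E[α(G)] ≥ n − E[|E(G)|] = 45 − 11/4 = 169/4.
Numerically: ≈ 42.25000.
(This is only a lower bound; the true E[α(G)] may be larger.)

E[α(G)] ≥ 169/4 ≈ 42.25000.


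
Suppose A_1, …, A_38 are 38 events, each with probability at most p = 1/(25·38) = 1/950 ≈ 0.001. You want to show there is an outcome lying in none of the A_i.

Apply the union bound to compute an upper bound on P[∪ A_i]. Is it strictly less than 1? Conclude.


Union bound: P[∪_{i=1}^{38} A_i] ≤ Σ_i P[A_i] ≤ 38·p = 38·(1/950) = 1/25.
Numerically: 1/25 ≈ 0.040.
Is 1/25 < 1? YES.
Since P[∪ A_i] ≤ 1/25 < 1, the complement has P[∩ A_i^c] ≥ 1 − 1/25 = 24/25 > 0, so some outcome avoids every A_i.

38·p = 1/25 ≈ 0.040; existence CERTIFIED by the union bound.


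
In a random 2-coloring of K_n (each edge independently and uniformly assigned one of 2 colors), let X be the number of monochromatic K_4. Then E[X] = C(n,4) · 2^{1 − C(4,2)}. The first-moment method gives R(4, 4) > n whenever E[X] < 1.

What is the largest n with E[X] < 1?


We need C(n, 4) · 2^{1 − 6} < 1, i.e. C(n, 4) < 2^{6 − 1} = 32.
Check values of n near the boundary:
  n = 4: C(4, 4) = 1; 1 < 32? YES
  n = 5: C(5, 4) = 5; 5 < 32? YES
  n = 6: C(6, 4) = 15; 15 < 32? YES
  n = 7: C(7, 4) = 35; 35 < 32? NO
The largest n with C(n, 4) < 32 is n = 6 (where E[X] = 15/32 ≈ 0.469). Hence R(4, 4) > 6, i.e. R(4, 4) ≥ 7.

Largest n = 6; hence R(4, 4) > 6.


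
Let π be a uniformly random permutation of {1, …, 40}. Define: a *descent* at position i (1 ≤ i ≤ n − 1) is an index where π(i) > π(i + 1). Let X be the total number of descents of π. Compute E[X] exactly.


Write X = Σ X_I over i = 1, …, 39, with X_I the indicator of one descent.
There are 39 indicators.
For each fixed i, the pair (π(i), π(i+1)) is a uniformly random ordered pair of distinct values from {1, …, 40}; by symmetry P[π(i) > π(i+1)] = 1/2.
By linearity: E[X] = 39 · (1/2) = (40 − 1) · (1/2) = 39/2 ≈ 19.500000.

E[X] = 39/2 = 19.500000.


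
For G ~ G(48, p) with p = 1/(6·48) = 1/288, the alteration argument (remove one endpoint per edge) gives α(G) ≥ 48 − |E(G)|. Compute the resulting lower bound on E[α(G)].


E[|E(G)|] = C(48, 2)·p = 1128 · (1/288) = 47/12.
E[α(G)] ≥ n − E[|E(G)|] = 48 − 47/12 = 529/12.
Numerically: ≈ 44.083.
(This is only a lower bound; the true E[α(G)] may be larger.)

E[α(G)] ≥ 529/12 ≈ 44.083.


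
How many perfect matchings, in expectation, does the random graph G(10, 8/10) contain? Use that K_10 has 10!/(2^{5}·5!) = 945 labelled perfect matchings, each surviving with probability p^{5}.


K_10 has 10!/(2^{5}·5!) = 945 labelled perfect matchings.
For each such perfect matching H, let X_H = 1 if all 5 edges of H are present in G. Then P[X_H = 1] = p^{5} = (4/5)^{5} = 1024/3125.
Summing the indicators: E[X] = Σ_H E[X_H] = 945 · p^{5} = 945 · 1024/3125 = 193536/625.
Numerically: E[X] ≈ 310.

E[X] = 945 · (4/5)^{5} = 193536/625 ≈ 310.


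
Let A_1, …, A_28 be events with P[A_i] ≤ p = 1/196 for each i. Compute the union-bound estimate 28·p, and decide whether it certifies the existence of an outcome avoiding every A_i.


Union bound: P[∪_{i=1}^{28} A_i] ≤ Σ_i P[A_i] ≤ 28·p = 28·(1/196) = 1/7.
Numerically: 1/7 ≈ 0.142857.
Is 1/7 < 1? YES.
Since P[∪ A_i] ≤ 1/7 < 1, the complement has P[∩ A_i^c] ≥ 1 − 1/7 = 6/7 > 0, so some outcome avoids every A_i.

28·p = 1/7 ≈ 0.142857; existence CERTIFIED by the union bound.


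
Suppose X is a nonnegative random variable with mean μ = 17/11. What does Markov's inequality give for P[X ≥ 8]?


μ = E[X] = 17/11, a = 8.
Markov: P[X ≥ 8] ≤ μ/a = (17/11)/8 = 17/88.
Numerically: ≈ 0.19318.
(Since a = 8 > μ = 1.54545, the bound 17/88 is < 1 and informative.)

P[X ≥ 8] ≤ 17/88 ≈ 0.19318.


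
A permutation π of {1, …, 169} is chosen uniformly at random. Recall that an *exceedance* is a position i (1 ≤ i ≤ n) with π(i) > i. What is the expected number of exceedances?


Write X = Σ_{i=1}^{169} X_i, where X_i = 1_{π(i) > i}.
For each fixed i, π(i) is uniform over {1, …, 169} (marginal of a uniform permutation), so P[π(i) > i] = (n − i)/n. Summing: Σ_{i=1}^{169} (n − i)/n = (0 + 1 + … + 168)/169 = 169(169 − 1)/(2·169) = (169 − 1)/2.
Hence E[X] = Σ_{i=1}^{169} (169 − i)/169 = 84 ≈ 84.000000.

E[X] = 84 = 84.000000.


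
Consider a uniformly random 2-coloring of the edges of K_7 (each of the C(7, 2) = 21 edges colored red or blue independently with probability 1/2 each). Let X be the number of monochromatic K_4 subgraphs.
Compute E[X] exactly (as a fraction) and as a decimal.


Let X = Σ_S X_S over the C(7, 4) = 35 subsets S of size 4, where X_S = 1 if the K_4 on S is monochromatic.
For a fixed S, the K_4 on S has C(4, 2) = 6 edges. P[all 6 edges red] = (1/2)^6, and likewise for blue, so P[monochromatic] = 2·(1/2)^6 = 2^{1 − 6} = 1/32.
Summing: E[X] = C(7, 4) · 2^{1 − 6} = 35 · 1/32 = 35/32.
Numerically: E[X] ≈ 1.094.

E[X] = C(7,4)·2^(1−C(4,2)) = 35/32 ≈ 1.094.


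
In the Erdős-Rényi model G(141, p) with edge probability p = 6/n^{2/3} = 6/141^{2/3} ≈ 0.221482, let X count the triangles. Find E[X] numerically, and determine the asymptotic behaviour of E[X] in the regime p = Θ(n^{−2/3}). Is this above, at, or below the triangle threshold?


Number of potential triangles: C(141, 3) = 457310.
Each occurs with probability p³ ≈ (0.221482)³ ≈ 1.08646446e-02.
By linearity: E[X] = C(141, 3)·p³ ≈ 457310 · 1.08646446e-02 ≈ 4968.510638.
Since α = 2/3 < 1, p = c/n^{2/3} ≫ 1/n is above the triangle threshold p ~ 1/n. Asymptotically E[X] ~ (c³/6)·n^{3(1−α)} = (6³/6)·n^{1} → ∞; triangles are abundant w.h.p.

E[X] ≈ 4968.510638; in regime p = Θ(1/n^{2/3}) E[X] diverges (above the triangle threshold p ~ 1/n).


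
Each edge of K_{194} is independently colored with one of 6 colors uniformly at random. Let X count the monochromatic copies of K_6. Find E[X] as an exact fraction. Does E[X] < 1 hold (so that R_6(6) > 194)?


E[X] = C(194, 6) · 6^{1 − 15} = 68482017072 · 6^{−14} = 68482017072/78364164096.
As a reduced fraction: E[X] = 475569563/544195584 ≈ 0.87389.
Is E[X] < 1? YES.
Since E[X] < 1, there exists a 6-coloring of K_{194} with no monochromatic K_6; hence R_6(6) > 194.

E[X] = 475569563/544195584 ≈ 0.87389; E[X] < 1, so R_6(6) > 194.


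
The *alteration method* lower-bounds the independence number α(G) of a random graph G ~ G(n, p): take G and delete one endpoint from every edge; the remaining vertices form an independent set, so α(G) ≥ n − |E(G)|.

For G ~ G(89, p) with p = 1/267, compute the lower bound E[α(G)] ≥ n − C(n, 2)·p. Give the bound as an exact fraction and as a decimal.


E[|E(G)|] = C(89, 2)·p = 3916 · (1/267) = 44/3.
E[α(G)] ≥ n − E[|E(G)|] = 89 − 44/3 = 223/3.
Numerically: ≈ 74.333333.
(This is only a lower bound; the true E[α(G)] may be larger.)

E[α(G)] ≥ 223/3 ≈ 74.333333.


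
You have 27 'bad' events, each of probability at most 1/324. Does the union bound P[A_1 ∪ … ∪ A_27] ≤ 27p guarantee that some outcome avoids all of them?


Union bound: P[∪_{i=1}^{27} A_i] ≤ Σ_i P[A_i] ≤ 27·p = 27·(1/324) = 1/12.
Numerically: 1/12 ≈ 0.0833333.
Is 1/12 < 1? YES.
Since P[∪ A_i] ≤ 1/12 < 1, the complement has P[∩ A_i^c] ≥ 1 − 1/12 = 11/12 > 0, so some outcome avoids every A_i.

27·p = 1/12 ≈ 0.0833333; existence CERTIFIED by the union bound.


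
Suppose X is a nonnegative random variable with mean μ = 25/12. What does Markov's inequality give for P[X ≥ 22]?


μ = E[X] = 25/12, a = 22.
Markov: P[X ≥ 22] ≤ μ/a = (25/12)/22 = 25/264.
Numerically: ≈ 0.095.
(Since a = 22 > μ = 2.083, the bound 25/264 is < 1 and informative.)

P[X ≥ 22] ≤ 25/264 ≈ 0.095.


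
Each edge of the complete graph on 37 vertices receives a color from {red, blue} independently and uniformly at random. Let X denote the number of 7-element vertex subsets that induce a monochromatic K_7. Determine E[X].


Let X = Σ_S X_S over the C(37, 7) = 10295472 subsets S of size 7, where X_S = 1 if the K_7 on S is monochromatic.
For a fixed S, the K_7 on S has C(7, 2) = 21 edges. P[all 21 edges red] = (1/2)^21, and likewise for blue, so P[monochromatic] = 2·(1/2)^21 = 2^{1 − 21} = 1/1048576.
By linearity: E[X] = C(37, 7) · 2^{1 − 21} = 10295472 · 1/1048576 = 643467/65536.
Numerically: E[X] ≈ 9.81853.

E[X] = C(37,7)·2^(1−C(7,2)) = 643467/65536 ≈ 9.81853.


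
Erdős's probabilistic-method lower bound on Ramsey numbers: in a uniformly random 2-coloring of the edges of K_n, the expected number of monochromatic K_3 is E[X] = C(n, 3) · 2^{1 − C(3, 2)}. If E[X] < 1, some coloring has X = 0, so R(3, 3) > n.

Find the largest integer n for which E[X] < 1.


We need C(n, 3) · 2^{1 − 3} < 1, i.e. C(n, 3) < 2^{3 − 1} = 4.
Check values of n near the boundary:
  n = 3: C(3, 3) = 1; 1 < 4? YES
  n = 4: C(4, 3) = 4; 4 < 4? NO
  n = 5: C(5, 3) = 10; 10 < 4? NO
The largest n with C(n, 3) < 4 is n = 3 (where E[X] = 1/4 ≈ 0.2500). Hence R(3, 3) > 3, i.e. R(3, 3) ≥ 4.

Largest n = 3; hence R(3, 3) > 3.


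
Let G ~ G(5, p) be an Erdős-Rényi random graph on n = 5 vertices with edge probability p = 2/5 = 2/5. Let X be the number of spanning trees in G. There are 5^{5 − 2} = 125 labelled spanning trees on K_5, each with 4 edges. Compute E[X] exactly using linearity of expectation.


K_5 has 5^{5 − 2} = 125 labelled spanning trees.
For each such spanning tree H, let X_H = 1 if all 4 edges of H are present in G. Then P[X_H = 1] = p^{4} = (2/5)^{4} = 16/625.
By linearity of expectation: E[X] = Σ_H E[X_H] = 125 · p^{4} = 125 · 16/625 = 16/5.
Numerically: E[X] ≈ 3.2.

E[X] = 125 · (2/5)^{4} = 16/5 ≈ 3.2.


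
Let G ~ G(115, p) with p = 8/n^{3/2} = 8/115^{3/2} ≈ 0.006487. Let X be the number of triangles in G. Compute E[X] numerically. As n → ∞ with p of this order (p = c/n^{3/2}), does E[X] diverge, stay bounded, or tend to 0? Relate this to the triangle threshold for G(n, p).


Number of potential triangles: C(115, 3) = 246905.
Each occurs with probability p³ ≈ (0.006487)³ ≈ 2.729793e-07.
By linearity: E[X] = C(115, 3)·p³ ≈ 246905 · 2.729793e-07 ≈ 0.0674.
Since α = 3/2 > 1, p = c/n^{3/2} = o(1/n) is below the triangle threshold p ~ 1/n. Asymptotically E[X] ~ (c³/6)·n^{3(1−α)} = (8³/6)·n^{-1.5} → 0, so by Markov's inequality G has no triangles w.h.p.

E[X] ≈ 0.0674; in regime p = Θ(1/n^{3/2}) E[X] tends to 0 (below the triangle threshold p ~ 1/n).


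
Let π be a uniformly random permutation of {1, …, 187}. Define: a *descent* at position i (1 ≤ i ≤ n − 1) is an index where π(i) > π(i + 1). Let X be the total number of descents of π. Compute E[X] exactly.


Write X = Σ X_I over i = 1, …, 186, with X_I the indicator of one descent.
There are 186 indicators.
For each fixed i, the pair (π(i), π(i+1)) is a uniformly random ordered pair of distinct values from {1, …, 187}; by symmetry P[π(i) > π(i+1)] = 1/2.
By linearity: E[X] = 186 · (1/2) = (187 − 1) · (1/2) = 93 ≈ 93.000000.

E[X] = 93 = 93.000000.


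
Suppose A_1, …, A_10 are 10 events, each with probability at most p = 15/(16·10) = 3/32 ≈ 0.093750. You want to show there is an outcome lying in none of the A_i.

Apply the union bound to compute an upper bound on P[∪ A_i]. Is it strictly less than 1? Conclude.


Union bound: P[∪_{i=1}^{10} A_i] ≤ Σ_i P[A_i] ≤ 10·p = 10·(3/32) = 15/16.
Numerically: 15/16 ≈ 0.937500.
Is 15/16 < 1? YES.
Since P[∪ A_i] ≤ 15/16 < 1, the complement has P[∩ A_i^c] ≥ 1 − 15/16 = 1/16 > 0, so some outcome avoids every A_i.

10·p = 15/16 ≈ 0.937500; existence CERTIFIED by the union bound.


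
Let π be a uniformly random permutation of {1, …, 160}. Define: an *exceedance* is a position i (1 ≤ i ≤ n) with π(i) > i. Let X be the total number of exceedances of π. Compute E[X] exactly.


Write X = Σ_{i=1}^{160} X_i, where X_i = 1_{π(i) > i}.
For each fixed i, π(i) is uniform over {1, …, 160} (marginal of a uniform permutation), so P[π(i) > i] = (n − i)/n. Summing: Σ_{i=1}^{160} (n − i)/n = (0 + 1 + … + 159)/160 = 160(160 − 1)/(2·160) = (160 − 1)/2.
Hence E[X] = Σ_{i=1}^{160} (160 − i)/160 = 159/2 ≈ 79.50000.

E[X] = 159/2 = 79.50000.


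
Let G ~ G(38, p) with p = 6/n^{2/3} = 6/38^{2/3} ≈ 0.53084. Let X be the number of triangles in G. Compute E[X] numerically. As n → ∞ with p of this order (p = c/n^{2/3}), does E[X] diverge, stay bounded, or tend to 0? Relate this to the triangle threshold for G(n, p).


Number of potential triangles: C(38, 3) = 8436.
Each occurs with probability p³ ≈ (0.53084)³ ≈ 1.4958449e-01.
By linearity: E[X] = C(38, 3)·p³ ≈ 8436 · 1.4958449e-01 ≈ 1261.89474.
Since α = 2/3 < 1, p = c/n^{2/3} ≫ 1/n is above the triangle threshold p ~ 1/n. Asymptotically E[X] ~ (c³/6)·n^{3(1−α)} = (6³/6)·n^{1} → ∞; triangles are abundant w.h.p.

E[X] ≈ 1261.89474; in regime p = Θ(1/n^{2/3}) E[X] diverges (above the triangle threshold p ~ 1/n).


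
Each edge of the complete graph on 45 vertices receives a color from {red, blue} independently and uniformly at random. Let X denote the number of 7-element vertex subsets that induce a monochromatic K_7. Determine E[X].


Let X = Σ_S X_S over the C(45, 7) = 45379620 subsets S of size 7, where X_S = 1 if the K_7 on S is monochromatic.
For a fixed S, the K_7 on S has C(7, 2) = 21 edges. P[all 21 edges red] = (1/2)^21, and likewise for blue, so P[monochromatic] = 2·(1/2)^21 = 2^{1 − 21} = 1/1048576.
Summing: E[X] = C(45, 7) · 2^{1 − 21} = 45379620 · 1/1048576 = 11344905/262144.
Numerically: E[X] ≈ 43.27738.

E[X] = C(45,7)·2^(1−C(7,2)) = 11344905/262144 ≈ 43.27738.


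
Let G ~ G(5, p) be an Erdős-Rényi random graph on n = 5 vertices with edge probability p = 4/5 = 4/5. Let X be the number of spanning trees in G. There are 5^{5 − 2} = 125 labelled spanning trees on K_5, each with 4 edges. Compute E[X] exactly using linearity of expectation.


K_5 has 5^{5 − 2} = 125 labelled spanning trees.
For each such spanning tree H, let X_H = 1 if all 4 edges of H are present in G. Then P[X_H = 1] = p^{4} = (4/5)^{4} = 256/625.
By linearity of expectation: E[X] = Σ_H E[X_H] = 125 · p^{4} = 125 · 256/625 = 256/5.
Numerically: E[X] ≈ 51.2.

E[X] = 125 · (4/5)^{4} = 256/5 ≈ 51.2.


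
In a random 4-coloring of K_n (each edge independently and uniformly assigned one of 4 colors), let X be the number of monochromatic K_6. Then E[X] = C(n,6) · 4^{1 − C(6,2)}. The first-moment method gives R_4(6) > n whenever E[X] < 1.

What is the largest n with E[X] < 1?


We need C(n, 6) · 4^{1 − 15} < 1, i.e. C(n, 6) < 4^{15 − 1} = 268435456.
Check values of n near the boundary:
  n = 76: C(76, 6) = 218618940; 218618940 < 268435456? YES
  n = 77: C(77, 6) = 237093780; 237093780 < 268435456? YES
  n = 78: C(78, 6) = 256851595; 256851595 < 268435456? YES
  n = 79: C(79, 6) = 277962685; 277962685 < 268435456? NO
  n = 80: C(80, 6) = 300500200; 300500200 < 268435456? NO
The largest n with C(n, 6) < 268435456 is n = 78 (where E[X] = 256851595/268435456 ≈ 0.95685). Hence R_4(6) > 78, i.e. R_4(6) ≥ 79.

Largest n = 78; hence R_4(6) > 78.


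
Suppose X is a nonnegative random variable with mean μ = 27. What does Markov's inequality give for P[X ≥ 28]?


μ = E[X] = 27, a = 28.
Markov: P[X ≥ 28] ≤ μ/a = (27)/28 = 27/28.
Numerically: ≈ 0.9643.
(Since a = 28 > μ = 27.0000, the bound 27/28 is < 1 and informative.)

P[X ≥ 28] ≤ 27/28 ≈ 0.9643.


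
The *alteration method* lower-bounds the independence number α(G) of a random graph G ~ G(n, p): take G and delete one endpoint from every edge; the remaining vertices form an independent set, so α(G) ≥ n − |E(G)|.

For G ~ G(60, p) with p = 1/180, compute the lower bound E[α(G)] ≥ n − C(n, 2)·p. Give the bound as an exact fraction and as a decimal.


E[|E(G)|] = C(60, 2)·p = 1770 · (1/180) = 59/6.
E[α(G)] ≥ n − E[|E(G)|] = 60 − 59/6 = 301/6.
Numerically: ≈ 50.167.
(This is only a lower bound; the true E[α(G)] may be larger.)

E[α(G)] ≥ 301/6 ≈ 50.167.


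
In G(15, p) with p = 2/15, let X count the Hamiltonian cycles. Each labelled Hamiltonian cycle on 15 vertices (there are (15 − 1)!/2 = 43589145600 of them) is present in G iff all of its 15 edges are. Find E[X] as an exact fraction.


K_15 has (15 − 1)!/2 = 43589145600 labelled Hamiltonian cycles.
For each such Hamiltonian cycle H, let X_H = 1 if all 15 edges of H are present in G. Then P[X_H = 1] = p^{15} = (2/15)^{15} = 32768/437893890380859375.
By linearity of expectation: E[X] = Σ_H E[X_H] = 43589145600 · p^{15} = 43589145600 · 32768/437893890380859375 = 235115905024/72081298828125.
Numerically: E[X] ≈ 0.003262.

E[X] = 43589145600 · (2/15)^{15} = 235115905024/72081298828125 ≈ 0.003262.


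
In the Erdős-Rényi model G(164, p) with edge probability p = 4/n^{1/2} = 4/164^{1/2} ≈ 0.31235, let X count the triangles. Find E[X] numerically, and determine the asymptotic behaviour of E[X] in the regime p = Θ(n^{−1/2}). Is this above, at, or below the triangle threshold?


Number of potential triangles: C(164, 3) = 721764.
Each occurs with probability p³ ≈ (0.31235)³ ≈ 3.0472929e-02.
By linearity: E[X] = C(164, 3)·p³ ≈ 721764 · 3.0472929e-02 ≈ 21994.26323.
Since α = 1/2 < 1, p = c/n^{1/2} ≫ 1/n is above the triangle threshold p ~ 1/n. Asymptotically E[X] ~ (c³/6)·n^{3(1−α)} = (4³/6)·n^{1.5} → ∞; triangles are abundant w.h.p.

E[X] ≈ 21994.26323; in regime p = Θ(1/n^{1/2}) E[X] diverges (above the triangle threshold p ~ 1/n).


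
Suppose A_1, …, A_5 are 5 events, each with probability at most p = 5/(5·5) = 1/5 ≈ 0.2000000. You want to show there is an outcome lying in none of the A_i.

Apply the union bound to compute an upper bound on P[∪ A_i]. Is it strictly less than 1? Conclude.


Union bound: P[∪_{i=1}^{5} A_i] ≤ Σ_i P[A_i] ≤ 5·p = 5·(1/5) = 1.
Numerically: 1 ≈ 1.0000000.
Is 1 < 1? NO.
Since the bound 1 is ≥ 1, the union bound is uninformative here; it does NOT by itself certify existence.

5·p = 1 ≈ 1.0000000; existence NOT certified by the union bound.


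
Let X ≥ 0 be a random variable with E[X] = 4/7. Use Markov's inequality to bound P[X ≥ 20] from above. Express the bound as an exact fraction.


μ = E[X] = 4/7, a = 20.
Markov: P[X ≥ 20] ≤ μ/a = (4/7)/20 = 1/35.
Numerically: ≈ 0.0286.
(Since a = 20 > μ = 0.5714, the bound 1/35 is < 1 and informative.)

P[X ≥ 20] ≤ 1/35 ≈ 0.0286.


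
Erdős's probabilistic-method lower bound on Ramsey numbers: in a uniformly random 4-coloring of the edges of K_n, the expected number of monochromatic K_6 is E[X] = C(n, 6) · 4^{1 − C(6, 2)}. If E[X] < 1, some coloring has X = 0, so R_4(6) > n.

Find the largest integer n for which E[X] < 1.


We need C(n, 6) · 4^{1 − 15} < 1, i.e. C(n, 6) < 4^{15 − 1} = 268435456.
Check values of n near the boundary:
  n = 74: C(74, 6) = 185250786; 185250786 < 268435456? YES
  n = 75: C(75, 6) = 201359550; 201359550 < 268435456? YES
  n = 76: C(76, 6) = 218618940; 218618940 < 268435456? YES
  n = 77: C(77, 6) = 237093780; 237093780 < 268435456? YES
  n = 78: C(78, 6) = 256851595; 256851595 < 268435456? YES
  n = 79: C(79, 6) = 277962685; 277962685 < 268435456? NO
The largest n with C(n, 6) < 268435456 is n = 78 (where E[X] = 256851595/268435456 ≈ 0.957). Hence R_4(6) > 78, i.e. R_4(6) ≥ 79.

Largest n = 78; hence R_4(6) > 78.


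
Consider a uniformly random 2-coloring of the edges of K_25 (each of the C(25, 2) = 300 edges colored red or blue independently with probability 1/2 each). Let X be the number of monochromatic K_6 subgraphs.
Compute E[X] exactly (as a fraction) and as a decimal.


Let X = Σ_S X_S over the C(25, 6) = 177100 subsets S of size 6, where X_S = 1 if the K_6 on S is monochromatic.
For a fixed S, the K_6 on S has C(6, 2) = 15 edges. P[all 15 edges red] = (1/2)^15, and likewise for blue, so P[monochromatic] = 2·(1/2)^15 = 2^{1 − 15} = 1/16384.
By linearity of expectation: E[X] = C(25, 6) · 2^{1 − 15} = 177100 · 1/16384 = 44275/4096.
Numerically: E[X] ≈ 10.809.

E[X] = C(25,6)·2^(1−C(6,2)) = 44275/4096 ≈ 10.809.


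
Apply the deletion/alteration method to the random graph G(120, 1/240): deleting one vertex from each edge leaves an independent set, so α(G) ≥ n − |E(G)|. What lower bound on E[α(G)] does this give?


E[|E(G)|] = C(120, 2)·p = 7140 · (1/240) = 119/4.
E[α(G)] ≥ n − E[|E(G)|] = 120 − 119/4 = 361/4.
Numerically: ≈ 90.250000.
(This is only a lower bound; the true E[α(G)] may be larger.)

E[α(G)] ≥ 361/4 ≈ 90.250000.


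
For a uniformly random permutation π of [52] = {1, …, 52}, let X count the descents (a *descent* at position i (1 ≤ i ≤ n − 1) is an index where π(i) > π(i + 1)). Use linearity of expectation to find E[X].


Write X = Σ X_I over i = 1, …, 51, with X_I the indicator of one descent.
There are 51 indicators.
For each fixed i, the pair (π(i), π(i+1)) is a uniformly random ordered pair of distinct values from {1, …, 52}; by symmetry P[π(i) > π(i+1)] = 1/2.
By linearity: E[X] = 51 · (1/2) = (52 − 1) · (1/2) = 51/2 ≈ 25.50000.

E[X] = 51/2 = 25.50000.


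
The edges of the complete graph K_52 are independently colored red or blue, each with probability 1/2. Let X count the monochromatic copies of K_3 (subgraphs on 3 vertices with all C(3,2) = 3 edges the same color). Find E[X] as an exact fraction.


Let X = Σ_S X_S over the C(52, 3) = 22100 subsets S of size 3, where X_S = 1 if the K_3 on S is monochromatic.
For a fixed S, the K_3 on S has C(3, 2) = 3 edges. P[all 3 edges red] = (1/2)^3, and likewise for blue, so P[monochromatic] = 2·(1/2)^3 = 2^{1 − 3} = 1/4.
By linearity: E[X] = C(52, 3) · 2^{1 − 3} = 22100 · 1/4 = 5525.
Numerically: E[X] ≈ 5525.000.

E[X] = C(52,3)·2^(1−C(3,2)) = 5525 ≈ 5525.000.


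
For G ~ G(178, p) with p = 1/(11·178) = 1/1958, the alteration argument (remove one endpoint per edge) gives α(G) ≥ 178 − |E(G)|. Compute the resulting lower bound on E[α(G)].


E[|E(G)|] = C(178, 2)·p = 15753 · (1/1958) = 177/22.
E[α(G)] ≥ n − E[|E(G)|] = 178 − 177/22 = 3739/22.
Numerically: ≈ 169.9545.
(This is only a lower bound; the true E[α(G)] may be larger.)

E[α(G)] ≥ 3739/22 ≈ 169.9545.


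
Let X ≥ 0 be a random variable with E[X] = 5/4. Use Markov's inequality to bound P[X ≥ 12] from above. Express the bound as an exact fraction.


μ = E[X] = 5/4, a = 12.
Markov: P[X ≥ 12] ≤ μ/a = (5/4)/12 = 5/48.
Numerically: ≈ 0.1042.
(Since a = 12 > μ = 1.2500, the bound 5/48 is < 1 and informative.)

P[X ≥ 12] ≤ 5/48 ≈ 0.1042.


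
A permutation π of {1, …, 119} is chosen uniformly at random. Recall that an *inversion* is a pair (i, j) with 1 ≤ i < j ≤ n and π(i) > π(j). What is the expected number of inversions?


Write X = Σ X_I over the C(119, 2) = 7021 pairs i < j, with X_I the indicator of one inversion.
There are 7021 indicators.
For each fixed pair i < j, the values π(i) and π(j) are two distinct elements of {1, …, 119} in uniformly random order; by symmetry P[π(i) > π(j)] = 1/2.
By linearity: E[X] = 7021 · (1/2) = C(119, 2) · (1/2) = 7021/2 = 7021/2 ≈ 3510.5000.

E[X] = 7021/2 = 3510.5000.


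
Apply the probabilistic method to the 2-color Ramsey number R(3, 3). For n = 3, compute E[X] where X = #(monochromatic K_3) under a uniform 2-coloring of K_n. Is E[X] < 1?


E[X] = C(3, 3) · 2^{1 − 3} = 1 · 2^{−2} = 1/4.
As a reduced fraction: E[X] = 1/4 ≈ 0.2500.
Is E[X] < 1? YES.
Since E[X] < 1, there exists a 2-coloring of K_{3} with no monochromatic K_3; hence R(3, 3) > 3.

E[X] = 1/4 ≈ 0.2500; E[X] < 1, so R(3, 3) > 3.


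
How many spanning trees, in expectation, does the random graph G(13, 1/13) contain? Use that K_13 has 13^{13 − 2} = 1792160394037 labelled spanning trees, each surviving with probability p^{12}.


K_13 has 13^{13 − 2} = 1792160394037 labelled spanning trees.
For each such spanning tree H, let X_H = 1 if all 12 edges of H are present in G. Then P[X_H = 1] = p^{12} = (1/13)^{12} = 1/23298085122481.
By linearity of expectation: E[X] = Σ_H E[X_H] = 1792160394037 · p^{12} = 1792160394037 · 1/23298085122481 = 1/13.
Numerically: E[X] ≈ 0.07692.

E[X] = 1792160394037 · (1/13)^{12} = 1/13 ≈ 0.07692.


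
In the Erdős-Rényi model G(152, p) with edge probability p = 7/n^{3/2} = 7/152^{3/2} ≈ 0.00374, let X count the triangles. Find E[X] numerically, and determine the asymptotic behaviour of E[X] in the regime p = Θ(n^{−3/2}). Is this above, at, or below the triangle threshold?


Number of potential triangles: C(152, 3) = 573800.
Each occurs with probability p³ ≈ (0.00374)³ ≈ 5.21192e-08.
By linearity: E[X] = C(152, 3)·p³ ≈ 573800 · 5.21192e-08 ≈ 0.030.
Since α = 3/2 > 1, p = c/n^{3/2} = o(1/n) is below the triangle threshold p ~ 1/n. Asymptotically E[X] ~ (c³/6)·n^{3(1−α)} = (7³/6)·n^{-1.5} → 0, so by Markov's inequality G has no triangles w.h.p.

E[X] ≈ 0.030; in regime p = Θ(1/n^{3/2}) E[X] tends to 0 (below the triangle threshold p ~ 1/n).


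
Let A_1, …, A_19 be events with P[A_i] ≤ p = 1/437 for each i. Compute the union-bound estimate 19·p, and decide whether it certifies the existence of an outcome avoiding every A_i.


Union bound: P[∪_{i=1}^{19} A_i] ≤ Σ_i P[A_i] ≤ 19·p = 19·(1/437) = 1/23.
Numerically: 1/23 ≈ 0.043.
Is 1/23 < 1? YES.
Since P[∪ A_i] ≤ 1/23 < 1, the complement has P[∩ A_i^c] ≥ 1 − 1/23 = 22/23 > 0, so some outcome avoids every A_i.

19·p = 1/23 ≈ 0.043; existence CERTIFIED by the union bound.


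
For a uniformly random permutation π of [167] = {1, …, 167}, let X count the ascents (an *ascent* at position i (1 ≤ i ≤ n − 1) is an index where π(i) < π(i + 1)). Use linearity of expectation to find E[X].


Write X = Σ X_I over i = 1, …, 166, with X_I the indicator of one ascent.
There are 166 indicators.
For each fixed i, the pair (π(i), π(i+1)) is a uniformly random ordered pair of distinct values from {1, …, 167}; by symmetry P[π(i) < π(i+1)] = 1/2.
By linearity: E[X] = 166 · (1/2) = (167 − 1) · (1/2) = 83 ≈ 83.000.

E[X] = 83 = 83.000.


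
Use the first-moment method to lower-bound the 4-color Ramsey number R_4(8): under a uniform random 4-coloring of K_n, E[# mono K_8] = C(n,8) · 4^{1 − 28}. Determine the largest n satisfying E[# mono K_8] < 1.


We need C(n, 8) · 4^{1 − 28} < 1, i.e. C(n, 8) < 4^{28 − 1} = 18014398509481984.
Check values of n near the boundary:
  n = 405: C(405, 8) = 16745853821188050; 16745853821188050 < 18014398509481984? YES
  n = 406: C(406, 8) = 17082453897995850; 17082453897995850 < 18014398509481984? YES
  n = 407: C(407, 8) = 17424959239309050; 17424959239309050 < 18014398509481984? YES
  n = 408: C(408, 8) = 17773458424095231; 17773458424095231 < 18014398509481984? YES
  n = 409: C(409, 8) = 18128041135797879; 18128041135797879 < 18014398509481984? NO
The largest n with C(n, 8) < 18014398509481984 is n = 408 (where E[X] = 17773458424095231/18014398509481984 ≈ 0.9866). Hence R_4(8) > 408, i.e. R_4(8) ≥ 409.

Largest n = 408; hence R_4(8) > 408.


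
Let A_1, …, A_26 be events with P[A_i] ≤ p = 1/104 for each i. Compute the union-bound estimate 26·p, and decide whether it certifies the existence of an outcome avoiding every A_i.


Union bound: P[∪_{i=1}^{26} A_i] ≤ Σ_i P[A_i] ≤ 26·p = 26·(1/104) = 1/4.
Numerically: 1/4 ≈ 0.2500.
Is 1/4 < 1? YES.
Since P[∪ A_i] ≤ 1/4 < 1, the complement has P[∩ A_i^c] ≥ 1 − 1/4 = 3/4 > 0, so some outcome avoids every A_i.

26·p = 1/4 ≈ 0.2500; existence CERTIFIED by the union bound.


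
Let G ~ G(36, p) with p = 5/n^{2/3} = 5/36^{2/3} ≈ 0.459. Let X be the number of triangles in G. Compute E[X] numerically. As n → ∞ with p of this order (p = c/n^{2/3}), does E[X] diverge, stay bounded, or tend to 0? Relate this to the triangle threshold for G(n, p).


Number of potential triangles: C(36, 3) = 7140.
Each occurs with probability p³ ≈ (0.459)³ ≈ 9.64506e-02.
By linearity: E[X] = C(36, 3)·p³ ≈ 7140 · 9.64506e-02 ≈ 688.657.
Since α = 2/3 < 1, p = c/n^{2/3} ≫ 1/n is above the triangle threshold p ~ 1/n. Asymptotically E[X] ~ (c³/6)·n^{3(1−α)} = (5³/6)·n^{1} → ∞; triangles are abundant w.h.p.

E[X] ≈ 688.657; in regime p = Θ(1/n^{2/3}) E[X] diverges (above the triangle threshold p ~ 1/n).


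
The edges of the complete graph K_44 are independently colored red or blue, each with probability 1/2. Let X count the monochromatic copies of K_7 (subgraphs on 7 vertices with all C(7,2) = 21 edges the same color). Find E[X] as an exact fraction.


Let X = Σ_S X_S over the C(44, 7) = 38320568 subsets S of size 7, where X_S = 1 if the K_7 on S is monochromatic.
For a fixed S, the K_7 on S has C(7, 2) = 21 edges. P[all 21 edges red] = (1/2)^21, and likewise for blue, so P[monochromatic] = 2·(1/2)^21 = 2^{1 − 21} = 1/1048576.
Summing: E[X] = C(44, 7) · 2^{1 − 21} = 38320568 · 1/1048576 = 4790071/131072.
Numerically: E[X] ≈ 36.545.

E[X] = C(44,7)·2^(1−C(7,2)) = 4790071/131072 ≈ 36.545.


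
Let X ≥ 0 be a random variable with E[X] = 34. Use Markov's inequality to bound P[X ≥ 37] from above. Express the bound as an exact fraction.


μ = E[X] = 34, a = 37.
Markov: P[X ≥ 37] ≤ μ/a = (34)/37 = 34/37.
Numerically: ≈ 0.919.
(Since a = 37 > μ = 34.000, the bound 34/37 is < 1 and informative.)

P[X ≥ 37] ≤ 34/37 ≈ 0.919.
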